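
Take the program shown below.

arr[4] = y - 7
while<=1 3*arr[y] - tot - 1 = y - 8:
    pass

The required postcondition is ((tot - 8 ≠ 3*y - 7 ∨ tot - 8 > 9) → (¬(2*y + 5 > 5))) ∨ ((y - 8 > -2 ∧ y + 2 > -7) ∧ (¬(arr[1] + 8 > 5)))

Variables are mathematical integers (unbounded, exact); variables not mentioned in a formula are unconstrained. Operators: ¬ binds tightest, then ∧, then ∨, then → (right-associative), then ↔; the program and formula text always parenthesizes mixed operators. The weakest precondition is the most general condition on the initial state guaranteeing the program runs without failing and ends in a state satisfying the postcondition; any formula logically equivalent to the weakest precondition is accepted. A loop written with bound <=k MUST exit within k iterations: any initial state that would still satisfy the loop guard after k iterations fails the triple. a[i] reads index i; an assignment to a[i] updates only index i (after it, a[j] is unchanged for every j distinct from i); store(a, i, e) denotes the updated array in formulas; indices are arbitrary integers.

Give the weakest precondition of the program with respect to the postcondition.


Working backward. After the program, the postcondition ((tot - 8 ≠ 3*y - 7 ∨ tot - 8 > 9) → (¬(2*y + 5 > 5))) ∨ ((y - 8 > -2 ∧ y + 2 > -7) ∧ (¬(arr[1] + 8 > 5))) must hold; in canonical form it is ((tot ≠ 3*y + 1 ∨ tot > 17) → (¬(2*y > 0))) ∨ (y > 6 ∧ y > -9 ∧ (¬(arr[1] > -3))).
Before the loop (bound <=1), unroll the exhaustion recursion (WP_0 = exit-now case; WP_j = one more guarded iteration, up to j = 1):
  WP_0: (¬(3*arr[y] = tot + y - 7)) ∧ (((tot ≠ 3*y + 1 ∨ tot > 17) → (¬(2*y > 0))) ∨ (y > 6 ∧ y > -9 ∧ (¬(arr[1] > -3))))
  WP_1: (3*arr[y] = tot + y - 7 → ((¬(3*arr[y] = tot + y - 7)) ∧ (((tot ≠ 3*y + 1 ∨ tot > 17) → (¬(2*y > 0))) ∨ (y > 6 ∧ y > -9 ∧ (¬(arr[1] > -3)))))) ∧ ((¬(3*arr[y] = tot + y - 7)) → (((tot ≠ 3*y + 1 ∨ tot > 17) → (¬(2*y > 0))) ∨ (y > 6 ∧ y > -9 ∧ (¬(arr[1] > -3)))))
So before the loop: (3*arr[y] = tot + y - 7 → ((¬(3*arr[y] = tot + y - 7)) ∧ (((tot ≠ 3*y + 1 ∨ tot > 17) → (¬(2*y > 0))) ∨ (y > 6 ∧ y > -9 ∧ (¬(arr[1] > -3)))))) ∧ ((¬(3*arr[y] = tot + y - 7)) → (((tot ≠ 3*y + 1 ∨ tot > 17) → (¬(2*y > 0))) ∨ (y > 6 ∧ y > -9 ∧ (¬(arr[1] > -3)))))
Before arr[4] := y - 7: (3*store(arr, 4, y - 7)[y] = tot + y - 7 → ((¬(3*store(arr, 4, y - 7)[y] = tot + y - 7)) ∧ (((tot ≠ 3*y + 1 ∨ tot > 17) → (¬(2*y > 0))) ∨ (y > 6 ∧ y > -9 ∧ (¬(arr[1] > -3)))))) ∧ ((¬(3*store(arr, 4, y - 7)[y] = tot + y - 7)) → (((tot ≠ 3*y + 1 ∨ tot > 17) → (¬(2*y > 0))) ∨ (y > 6 ∧ y > -9 ∧ (¬(arr[1] > -3)))))
Answer: WP = (3*store(arr, 4, y - 7)[y] = tot + y - 7 → ((¬(3*store(arr, 4, y - 7)[y] = tot + y - 7)) ∧ (((tot ≠ 3*y + 1 ∨ tot > 17) → (¬(2*y > 0))) ∨ (y > 6 ∧ y > -9 ∧ (¬(arr[1] > -3)))))) ∧ ((¬(3*store(arr, 4, y - 7)[y] = tot + y - 7)) → (((tot ≠ 3*y + 1 ∨ tot > 17) → (¬(2*y > 0))) ∨ (y > 6 ∧ y > -9 ∧ (¬(arr[1] > -3)))))


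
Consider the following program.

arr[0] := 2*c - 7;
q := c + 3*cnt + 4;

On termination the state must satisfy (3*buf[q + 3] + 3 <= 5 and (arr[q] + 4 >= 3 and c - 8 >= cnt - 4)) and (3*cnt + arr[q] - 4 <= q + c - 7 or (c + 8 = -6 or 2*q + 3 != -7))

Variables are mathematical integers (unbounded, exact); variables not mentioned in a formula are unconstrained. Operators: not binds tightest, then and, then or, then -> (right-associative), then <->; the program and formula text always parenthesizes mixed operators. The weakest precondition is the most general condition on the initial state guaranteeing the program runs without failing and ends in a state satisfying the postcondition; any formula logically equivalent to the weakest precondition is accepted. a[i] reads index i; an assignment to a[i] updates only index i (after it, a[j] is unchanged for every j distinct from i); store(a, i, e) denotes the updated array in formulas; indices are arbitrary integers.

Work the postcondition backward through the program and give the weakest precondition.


Working backward. After the program, the postcondition (3*buf[q + 3] + 3 <= 5 and (arr[q] + 4 >= 3 and c - 8 >= cnt - 4)) and (3*cnt + arr[q] - 4 <= q + c - 7 or (c + 8 = -6 or 2*q + 3 != -7)) must hold; in canonical form it is 3*buf[q + 3] <= 2 and arr[q] >= -1 and c >= cnt + 4 and (arr[q] + 3*cnt <= c + q - 3 or c = -14 or 2*q != -10).
Before q := c + 3*cnt + 4: 3*buf[c + 3*cnt + 7] <= 2 and arr[c + 3*cnt + 4] >= -1 and c >= cnt + 4 and (arr[c + 3*cnt + 4] <= 2*c + 1 or c = -14 or 2*c + 6*cnt != -18)
Before arr[0] := 2*c - 7: 3*buf[c + 3*cnt + 7] <= 2 and store(arr, 0, 2*c - 7)[c + 3*cnt + 4] >= -1 and c >= cnt + 4 and (store(arr, 0, 2*c - 7)[c + 3*cnt + 4] <= 2*c + 1 or c = -14 or 2*c + 6*cnt != -18)
Answer: WP = 3*buf[c + 3*cnt + 7] <= 2 and store(arr, 0, 2*c - 7)[c + 3*cnt + 4] >= -1 and c >= cnt + 4 and (store(arr, 0, 2*c - 7)[c + 3*cnt + 4] <= 2*c + 1 or c = -14 or 2*c + 6*cnt != -18)


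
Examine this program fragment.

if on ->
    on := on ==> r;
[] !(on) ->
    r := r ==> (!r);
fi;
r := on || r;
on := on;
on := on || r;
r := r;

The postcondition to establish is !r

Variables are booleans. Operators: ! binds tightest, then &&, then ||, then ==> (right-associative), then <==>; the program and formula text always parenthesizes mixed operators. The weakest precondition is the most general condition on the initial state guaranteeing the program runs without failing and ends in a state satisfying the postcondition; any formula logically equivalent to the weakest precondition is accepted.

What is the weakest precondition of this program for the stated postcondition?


Working backward. After the program, !r must hold.
Before r := r: !r
Before on := on || r: !r
Before on := on: !r
Before r := on || r: !(on || r)
Then branch requires !((on ==> r) || r); else branch requires !(on || (r ==> (!r))).
Before the if: (on ==> (!((on ==> r) || r))) && ((!on) ==> (!(on || (r ==> (!r)))))
Answer: WP = (on ==> (!((on ==> r) || r))) && ((!on) ==> (!(on || (r ==> (!r)))))


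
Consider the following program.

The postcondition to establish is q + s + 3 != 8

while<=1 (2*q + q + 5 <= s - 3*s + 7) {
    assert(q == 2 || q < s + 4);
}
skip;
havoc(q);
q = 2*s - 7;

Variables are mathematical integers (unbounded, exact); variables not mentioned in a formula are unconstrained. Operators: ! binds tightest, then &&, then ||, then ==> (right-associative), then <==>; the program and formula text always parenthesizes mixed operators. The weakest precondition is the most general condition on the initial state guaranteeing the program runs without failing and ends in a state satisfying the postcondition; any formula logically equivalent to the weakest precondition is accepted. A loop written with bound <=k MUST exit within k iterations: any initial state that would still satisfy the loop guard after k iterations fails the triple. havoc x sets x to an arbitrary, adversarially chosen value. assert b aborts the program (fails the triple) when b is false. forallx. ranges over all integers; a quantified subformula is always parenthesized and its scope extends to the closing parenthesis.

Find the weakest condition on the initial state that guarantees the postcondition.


Working backward. After the program, the postcondition q + s + 3 != 8 must hold; in canonical form it is q + s != 5.
Before q := 2*s - 7: 3*s != 12
Before havoc q: 3*s != 12
Before skip: 3*s != 12
Before the loop (bound <=1), unroll the exhaustion recursion (WP_0 = exit-now case; WP_j = one more guarded iteration, up to j = 1):
  WP_0: (!(3*q + 2*s <= 2)) && 3*s != 12
  WP_1: (3*q + 2*s <= 2 ==> ((q == 2 || q < s + 4) && (!(3*q + 2*s <= 2)) && 3*s != 12)) && ((!(3*q + 2*s <= 2)) ==> 3*s != 12)
So before the loop: (3*q + 2*s <= 2 ==> ((q == 2 || q < s + 4) && (!(3*q + 2*s <= 2)) && 3*s != 12)) && ((!(3*q + 2*s <= 2)) ==> 3*s != 12)
Answer: WP = (3*q + 2*s <= 2 ==> ((q == 2 || q < s + 4) && (!(3*q + 2*s <= 2)) && 3*s != 12)) && ((!(3*q + 2*s <= 2)) ==> 3*s != 12)


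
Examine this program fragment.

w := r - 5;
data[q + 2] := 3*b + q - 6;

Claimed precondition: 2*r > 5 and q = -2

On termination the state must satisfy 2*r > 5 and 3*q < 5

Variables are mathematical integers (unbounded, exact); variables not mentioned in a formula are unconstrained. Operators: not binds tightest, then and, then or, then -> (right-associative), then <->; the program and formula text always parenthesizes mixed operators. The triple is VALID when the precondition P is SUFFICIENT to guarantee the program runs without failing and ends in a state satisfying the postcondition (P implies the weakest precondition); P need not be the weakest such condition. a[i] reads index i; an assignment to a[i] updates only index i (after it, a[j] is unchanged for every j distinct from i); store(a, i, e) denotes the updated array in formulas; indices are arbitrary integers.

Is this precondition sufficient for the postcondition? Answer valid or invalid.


Working backward. After the program, 2*r > 5 and 3*q < 5 must hold.
Before data[q + 2] := 3*b + q - 6: 2*r > 5 and 3*q < 5
Before w := r - 5: 2*r > 5 and 3*q < 5
The weakest precondition is 2*r > 5 and 3*q < 5.
Check whether 2*r > 5 and q = -2 implies it.
Every state satisfying the precondition satisfies the weakest precondition: the implication holds.
Answer: valid


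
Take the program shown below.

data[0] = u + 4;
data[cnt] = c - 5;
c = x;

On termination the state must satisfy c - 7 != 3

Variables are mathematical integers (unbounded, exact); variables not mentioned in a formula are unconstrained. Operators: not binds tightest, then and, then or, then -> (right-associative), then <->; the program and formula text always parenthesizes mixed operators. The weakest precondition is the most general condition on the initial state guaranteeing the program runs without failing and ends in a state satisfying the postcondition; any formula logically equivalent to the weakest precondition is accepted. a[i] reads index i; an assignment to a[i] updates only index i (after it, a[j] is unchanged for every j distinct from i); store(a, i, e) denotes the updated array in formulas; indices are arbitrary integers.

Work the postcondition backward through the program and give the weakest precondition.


Working backward. After the program, the postcondition c - 7 != 3 must hold; in canonical form it is c != 10.
Before c := x: x != 10
Before data[cnt] := c - 5: x != 10
Before data[0] := u + 4: x != 10
Answer: WP = x != 10


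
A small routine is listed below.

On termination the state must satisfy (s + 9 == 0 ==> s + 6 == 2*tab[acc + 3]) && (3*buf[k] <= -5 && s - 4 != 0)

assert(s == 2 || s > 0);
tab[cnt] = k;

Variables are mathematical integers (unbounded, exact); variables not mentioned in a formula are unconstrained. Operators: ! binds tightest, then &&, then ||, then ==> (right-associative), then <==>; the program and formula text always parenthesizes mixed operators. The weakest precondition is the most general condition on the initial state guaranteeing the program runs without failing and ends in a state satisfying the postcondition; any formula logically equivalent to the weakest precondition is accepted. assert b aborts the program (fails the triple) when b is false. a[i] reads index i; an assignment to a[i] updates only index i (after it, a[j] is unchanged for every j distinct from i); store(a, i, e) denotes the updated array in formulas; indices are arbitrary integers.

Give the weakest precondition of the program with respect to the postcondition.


Working backward. After the program, the postcondition (s + 9 == 0 ==> s + 6 == 2*tab[acc + 3]) && (3*buf[k] <= -5 && s - 4 != 0) must hold; in canonical form it is (s == -9 ==> s == 2*tab[acc + 3] - 6) && 3*buf[k] <= -5 && s != 4.
Before tab[cnt] := k: (s == -9 ==> s == 2*store(tab, cnt, k)[acc + 3] - 6) && 3*buf[k] <= -5 && s != 4
Before assert s == 2 || s > 0: (s == 2 || s > 0) && (s == -9 ==> s == 2*store(tab, cnt, k)[acc + 3] - 6) && 3*buf[k] <= -5 && s != 4
Answer: WP = (s == 2 || s > 0) && (s == -9 ==> s == 2*store(tab, cnt, k)[acc + 3] - 6) && 3*buf[k] <= -5 && s != 4


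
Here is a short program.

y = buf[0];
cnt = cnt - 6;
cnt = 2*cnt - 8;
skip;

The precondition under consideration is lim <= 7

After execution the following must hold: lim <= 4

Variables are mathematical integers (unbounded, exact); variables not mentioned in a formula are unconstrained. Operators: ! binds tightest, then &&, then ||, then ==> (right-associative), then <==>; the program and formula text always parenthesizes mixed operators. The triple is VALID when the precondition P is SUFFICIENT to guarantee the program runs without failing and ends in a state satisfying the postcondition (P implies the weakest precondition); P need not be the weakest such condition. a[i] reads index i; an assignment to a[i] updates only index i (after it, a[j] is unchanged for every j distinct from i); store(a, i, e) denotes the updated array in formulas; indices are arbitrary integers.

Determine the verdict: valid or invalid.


Working backward. After the program, lim <= 4 must hold.
Before skip: lim <= 4
Before cnt := 2*cnt - 8: lim <= 4
Before cnt := cnt - 6: lim <= 4
Before y := buf[0]: lim <= 4
The weakest precondition is lim <= 4.
Check whether lim <= 7 implies it.
Countermodel: at the initial state lim = 5, the precondition holds but the weakest precondition fails.
Answer: invalid


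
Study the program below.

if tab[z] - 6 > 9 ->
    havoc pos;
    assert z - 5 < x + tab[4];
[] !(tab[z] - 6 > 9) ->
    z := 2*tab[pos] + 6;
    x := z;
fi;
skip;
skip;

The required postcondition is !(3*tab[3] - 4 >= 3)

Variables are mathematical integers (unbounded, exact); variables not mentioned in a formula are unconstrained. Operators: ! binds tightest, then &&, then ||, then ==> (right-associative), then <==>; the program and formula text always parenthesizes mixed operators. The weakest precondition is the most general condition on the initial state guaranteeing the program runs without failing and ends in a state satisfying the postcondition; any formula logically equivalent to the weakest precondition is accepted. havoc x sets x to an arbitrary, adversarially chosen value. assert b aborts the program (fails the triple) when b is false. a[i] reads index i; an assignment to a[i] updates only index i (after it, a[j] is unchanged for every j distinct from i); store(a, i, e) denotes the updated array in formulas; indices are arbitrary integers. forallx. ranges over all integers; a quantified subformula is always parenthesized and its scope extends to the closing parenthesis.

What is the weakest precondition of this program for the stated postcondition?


Working backward. After the program, the postcondition !(3*tab[3] - 4 >= 3) must hold; in canonical form it is !(3*tab[3] >= 7).
Before skip: !(3*tab[3] >= 7)
Before skip: !(3*tab[3] >= 7)
Then branch requires z < tab[4] + x + 5 && (!(3*tab[3] >= 7)); else branch requires !(3*tab[3] >= 7).
Before the if: (tab[z] > 15 ==> (z < tab[4] + x + 5 && (!(3*tab[3] >= 7)))) && ((!(tab[z] > 15)) ==> (!(3*tab[3] >= 7)))
Answer: WP = (tab[z] > 15 ==> (z < tab[4] + x + 5 && (!(3*tab[3] >= 7)))) && ((!(tab[z] > 15)) ==> (!(3*tab[3] >= 7)))


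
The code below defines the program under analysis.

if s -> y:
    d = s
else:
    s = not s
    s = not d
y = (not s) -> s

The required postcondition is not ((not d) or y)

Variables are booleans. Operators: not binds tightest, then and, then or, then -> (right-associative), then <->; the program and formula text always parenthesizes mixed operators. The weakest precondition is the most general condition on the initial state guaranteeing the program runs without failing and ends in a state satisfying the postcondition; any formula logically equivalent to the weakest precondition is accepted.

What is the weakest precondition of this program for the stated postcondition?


Working backward. After the program, not ((not d) or y) must hold.
Before y := (not s) -> s: not ((not d) or ((not s) -> s))
Then branch requires not ((not s) or ((not s) -> s)); else branch requires not ((not d) or (d -> (not d))).
Before the if: ((s -> y) -> (not ((not s) or ((not s) -> s)))) and ((not (s -> y)) -> (not ((not d) or (d -> (not d)))))
Answer: WP = ((s -> y) -> (not ((not s) or ((not s) -> s)))) and ((not (s -> y)) -> (not ((not d) or (d -> (not d)))))


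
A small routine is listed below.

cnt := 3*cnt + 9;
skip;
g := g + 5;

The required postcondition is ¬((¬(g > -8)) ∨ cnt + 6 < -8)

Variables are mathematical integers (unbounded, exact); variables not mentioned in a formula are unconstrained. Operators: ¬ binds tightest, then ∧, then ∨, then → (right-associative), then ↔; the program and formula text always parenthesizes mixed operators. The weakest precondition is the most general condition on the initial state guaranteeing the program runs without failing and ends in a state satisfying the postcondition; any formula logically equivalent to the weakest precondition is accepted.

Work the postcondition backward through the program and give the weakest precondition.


Working backward. After the program, the postcondition ¬((¬(g > -8)) ∨ cnt + 6 < -8) must hold; in canonical form it is ¬((¬(g > -8)) ∨ cnt < -14).
Before g := g + 5: ¬((¬(g > -13)) ∨ cnt < -14)
Before skip: ¬((¬(g > -13)) ∨ cnt < -14)
Before cnt := 3*cnt + 9: ¬((¬(g > -13)) ∨ 3*cnt < -23)
Answer: WP = ¬((¬(g > -13)) ∨ 3*cnt < -23)


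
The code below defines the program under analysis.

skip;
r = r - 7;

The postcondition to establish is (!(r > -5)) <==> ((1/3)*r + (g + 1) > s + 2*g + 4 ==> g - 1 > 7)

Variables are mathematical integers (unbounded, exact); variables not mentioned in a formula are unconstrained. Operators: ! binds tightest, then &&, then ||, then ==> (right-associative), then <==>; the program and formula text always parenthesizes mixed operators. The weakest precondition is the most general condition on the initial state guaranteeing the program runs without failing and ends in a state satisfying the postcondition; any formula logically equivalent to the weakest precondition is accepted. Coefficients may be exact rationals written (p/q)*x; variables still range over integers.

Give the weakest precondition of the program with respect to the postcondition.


Working backward. After the program, the postcondition (!(r > -5)) <==> ((1/3)*r + (g + 1) > s + 2*g + 4 ==> g - 1 > 7) must hold; in canonical form it is (!(r > -5)) <==> ((1/3)*r > g + s + 3 ==> g > 8).
Before r := r - 7: (!(r > 2)) <==> ((1/3)*r > g + s + 16/3 ==> g > 8)
Before skip: (!(r > 2)) <==> ((1/3)*r > g + s + 16/3 ==> g > 8)
Answer: WP = (!(r > 2)) <==> ((1/3)*r > g + s + 16/3 ==> g > 8)


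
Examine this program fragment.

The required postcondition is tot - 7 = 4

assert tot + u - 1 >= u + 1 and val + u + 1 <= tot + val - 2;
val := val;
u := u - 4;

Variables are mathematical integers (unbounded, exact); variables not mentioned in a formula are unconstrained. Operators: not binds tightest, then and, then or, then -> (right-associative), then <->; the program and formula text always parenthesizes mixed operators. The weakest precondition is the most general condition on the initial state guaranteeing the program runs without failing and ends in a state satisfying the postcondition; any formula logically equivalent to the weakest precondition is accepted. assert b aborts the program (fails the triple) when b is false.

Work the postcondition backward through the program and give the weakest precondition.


Working backward. After the program, the postcondition tot - 7 = 4 must hold; in canonical form it is tot = 11.
Before u := u - 4: tot = 11
Before val := val: tot = 11
Before assert tot + u - 1 >= u + 1 and val + u + 1 <= tot + val - 2: tot >= 2 and u <= tot - 3 and tot = 11
Answer: WP = tot >= 2 and u <= tot - 3 and tot = 11


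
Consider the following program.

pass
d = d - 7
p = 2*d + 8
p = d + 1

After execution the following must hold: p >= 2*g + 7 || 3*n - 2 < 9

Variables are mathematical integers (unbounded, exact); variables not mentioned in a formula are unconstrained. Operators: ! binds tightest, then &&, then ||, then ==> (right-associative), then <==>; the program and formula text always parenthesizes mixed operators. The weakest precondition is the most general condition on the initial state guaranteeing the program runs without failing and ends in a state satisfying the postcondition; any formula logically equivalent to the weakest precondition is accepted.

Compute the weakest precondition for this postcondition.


Working backward. After the program, the postcondition p >= 2*g + 7 || 3*n - 2 < 9 must hold; in canonical form it is p >= 2*g + 7 || 3*n < 11.
Before p := d + 1: d >= 2*g + 6 || 3*n < 11
Before p := 2*d + 8: d >= 2*g + 6 || 3*n < 11
Before d := d - 7: d >= 2*g + 13 || 3*n < 11
Before skip: d >= 2*g + 13 || 3*n < 11
Answer: WP = d >= 2*g + 13 || 3*n < 11


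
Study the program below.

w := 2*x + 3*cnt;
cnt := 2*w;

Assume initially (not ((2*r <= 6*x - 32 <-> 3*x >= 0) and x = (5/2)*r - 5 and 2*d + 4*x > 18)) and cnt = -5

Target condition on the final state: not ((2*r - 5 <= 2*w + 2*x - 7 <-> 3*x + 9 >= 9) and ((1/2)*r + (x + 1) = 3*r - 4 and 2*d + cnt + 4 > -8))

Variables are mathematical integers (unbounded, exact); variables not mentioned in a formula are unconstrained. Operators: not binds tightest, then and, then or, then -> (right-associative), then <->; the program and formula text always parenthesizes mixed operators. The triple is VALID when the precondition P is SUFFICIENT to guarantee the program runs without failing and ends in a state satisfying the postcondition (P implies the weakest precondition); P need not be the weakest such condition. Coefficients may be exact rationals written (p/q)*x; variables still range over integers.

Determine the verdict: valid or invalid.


Working backward. After the program, the postcondition not ((2*r - 5 <= 2*w + 2*x - 7 <-> 3*x + 9 >= 9) and ((1/2)*r + (x + 1) = 3*r - 4 and 2*d + cnt + 4 > -8)) must hold; in canonical form it is not ((2*r <= 2*w + 2*x - 2 <-> 3*x >= 0) and x = (5/2)*r - 5 and cnt + 2*d > -12).
Before cnt := 2*w: not ((2*r <= 2*w + 2*x - 2 <-> 3*x >= 0) and x = (5/2)*r - 5 and 2*d + 2*w > -12)
Before w := 2*x + 3*cnt: not ((2*r <= 6*cnt + 6*x - 2 <-> 3*x >= 0) and x = (5/2)*r - 5 and 6*cnt + 2*d + 4*x > -12)
The weakest precondition is not ((2*r <= 6*cnt + 6*x - 2 <-> 3*x >= 0) and x = (5/2)*r - 5 and 6*cnt + 2*d + 4*x > -12).
Check whether (not ((2*r <= 6*x - 32 <-> 3*x >= 0) and x = (5/2)*r - 5 and 2*d + 4*x > 18)) and cnt = -5 implies it.
Every state satisfying the precondition satisfies the weakest precondition: the implication holds.
Answer: valid


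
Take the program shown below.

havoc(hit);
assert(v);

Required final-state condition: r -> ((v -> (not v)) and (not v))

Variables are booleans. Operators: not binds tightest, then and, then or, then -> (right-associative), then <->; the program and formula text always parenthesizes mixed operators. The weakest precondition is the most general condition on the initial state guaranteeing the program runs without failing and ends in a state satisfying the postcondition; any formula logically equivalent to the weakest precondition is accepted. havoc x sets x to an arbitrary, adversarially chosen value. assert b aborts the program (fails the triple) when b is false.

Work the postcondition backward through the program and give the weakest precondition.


Working backward. After the program, r -> ((v -> (not v)) and (not v)) must hold.
Before assert v: v and (r -> ((v -> (not v)) and (not v)))
Before havoc hit: v and (r -> ((v -> (not v)) and (not v)))
Answer: WP = v and (r -> ((v -> (not v)) and (not v)))


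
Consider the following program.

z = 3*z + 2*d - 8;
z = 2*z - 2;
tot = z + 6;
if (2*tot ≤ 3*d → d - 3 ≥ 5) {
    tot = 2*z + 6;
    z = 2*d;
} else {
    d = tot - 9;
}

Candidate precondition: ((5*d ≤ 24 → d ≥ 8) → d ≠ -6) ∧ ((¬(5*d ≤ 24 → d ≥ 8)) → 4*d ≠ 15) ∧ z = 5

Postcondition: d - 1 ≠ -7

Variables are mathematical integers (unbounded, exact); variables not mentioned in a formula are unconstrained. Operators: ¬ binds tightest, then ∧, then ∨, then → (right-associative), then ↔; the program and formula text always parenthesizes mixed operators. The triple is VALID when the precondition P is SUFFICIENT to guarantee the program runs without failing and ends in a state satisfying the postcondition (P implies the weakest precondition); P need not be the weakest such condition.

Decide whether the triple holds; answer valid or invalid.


Working backward. After the program, the postcondition d - 1 ≠ -7 must hold; in canonical form it is d ≠ -6.
Then branch requires d ≠ -6; else branch requires tot ≠ 3.
Before the if: ((2*tot ≤ 3*d → d ≥ 8) → d ≠ -6) ∧ ((¬(2*tot ≤ 3*d → d ≥ 8)) → tot ≠ 3)
Before tot := z + 6: ((2*z ≤ 3*d - 12 → d ≥ 8) → d ≠ -6) ∧ ((¬(2*z ≤ 3*d - 12 → d ≥ 8)) → z ≠ -3)
Before z := 2*z - 2: ((4*z ≤ 3*d - 8 → d ≥ 8) → d ≠ -6) ∧ ((¬(4*z ≤ 3*d - 8 → d ≥ 8)) → 2*z ≠ -1)
Before z := 3*z + 2*d - 8: ((5*d + 12*z ≤ 24 → d ≥ 8) → d ≠ -6) ∧ ((¬(5*d + 12*z ≤ 24 → d ≥ 8)) → 4*d + 6*z ≠ 15)
The weakest precondition is ((5*d + 12*z ≤ 24 → d ≥ 8) → d ≠ -6) ∧ ((¬(5*d + 12*z ≤ 24 → d ≥ 8)) → 4*d + 6*z ≠ 15).
Check whether ((5*d ≤ 24 → d ≥ 8) → d ≠ -6) ∧ ((¬(5*d ≤ 24 → d ≥ 8)) → 4*d ≠ 15) ∧ z = 5 implies it.
Countermodel: at the initial state d = -6, z = 5, the precondition holds but the weakest precondition fails.
Answer: invalid


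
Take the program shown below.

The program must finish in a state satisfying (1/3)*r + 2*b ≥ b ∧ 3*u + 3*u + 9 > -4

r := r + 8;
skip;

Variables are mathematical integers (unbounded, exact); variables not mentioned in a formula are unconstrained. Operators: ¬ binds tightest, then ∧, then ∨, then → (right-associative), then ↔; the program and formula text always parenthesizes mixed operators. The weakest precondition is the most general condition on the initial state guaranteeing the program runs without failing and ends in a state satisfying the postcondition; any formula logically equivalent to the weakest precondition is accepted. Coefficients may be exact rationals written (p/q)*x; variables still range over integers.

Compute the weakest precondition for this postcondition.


Working backward. After the program, the postcondition (1/3)*r + 2*b ≥ b ∧ 3*u + 3*u + 9 > -4 must hold; in canonical form it is b + (1/3)*r ≥ 0 ∧ 6*u > -13.
Before skip: b + (1/3)*r ≥ 0 ∧ 6*u > -13
Before r := r + 8: b + (1/3)*r ≥ -8/3 ∧ 6*u > -13
Answer: WP = b + (1/3)*r ≥ -8/3 ∧ 6*u > -13


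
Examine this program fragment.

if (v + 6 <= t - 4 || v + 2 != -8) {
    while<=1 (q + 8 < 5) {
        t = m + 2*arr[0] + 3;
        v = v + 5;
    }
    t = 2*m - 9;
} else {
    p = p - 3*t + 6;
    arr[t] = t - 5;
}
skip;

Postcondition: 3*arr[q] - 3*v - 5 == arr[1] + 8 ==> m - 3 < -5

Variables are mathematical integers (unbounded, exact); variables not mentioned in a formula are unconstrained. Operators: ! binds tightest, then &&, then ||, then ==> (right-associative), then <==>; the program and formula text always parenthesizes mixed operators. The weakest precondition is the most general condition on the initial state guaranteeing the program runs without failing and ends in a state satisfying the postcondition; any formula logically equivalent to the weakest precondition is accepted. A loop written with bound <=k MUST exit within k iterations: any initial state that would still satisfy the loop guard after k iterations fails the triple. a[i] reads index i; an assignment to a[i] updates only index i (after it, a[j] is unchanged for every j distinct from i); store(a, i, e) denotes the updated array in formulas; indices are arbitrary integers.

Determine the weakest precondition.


Working backward. After the program, the postcondition 3*arr[q] - 3*v - 5 == arr[1] + 8 ==> m - 3 < -5 must hold; in canonical form it is 3*arr[q] == arr[1] + 3*v + 13 ==> m < -2.
Before skip: 3*arr[q] == arr[1] + 3*v + 13 ==> m < -2
Then branch requires (q < -3 ==> ((!(q < -3)) && (3*arr[q] == arr[1] + 3*v + 28 ==> m < -2))) && ((!(q < -3)) ==> (3*arr[q] == arr[1] + 3*v + 13 ==> m < -2)); else branch requires 3*store(arr, t, t - 5)[q] == store(arr, t, t - 5)[1] + 3*v + 13 ==> m < -2.
Before the if: ((v <= t - 10 || v != -10) ==> ((q < -3 ==> ((!(q < -3)) && (3*arr[q] == arr[1] + 3*v + 28 ==> m < -2))) && ((!(q < -3)) ==> (3*arr[q] == arr[1] + 3*v + 13 ==> m < -2)))) && ((!(v <= t - 10 || v != -10)) ==> (3*store(arr, t, t - 5)[q] == store(arr, t, t - 5)[1] + 3*v + 13 ==> m < -2))
Answer: WP = ((v <= t - 10 || v != -10) ==> ((q < -3 ==> ((!(q < -3)) && (3*arr[q] == arr[1] + 3*v + 28 ==> m < -2))) && ((!(q < -3)) ==> (3*arr[q] == arr[1] + 3*v + 13 ==> m < -2)))) && ((!(v <= t - 10 || v != -10)) ==> (3*store(arr, t, t - 5)[q] == store(arr, t, t - 5)[1] + 3*v + 13 ==> m < -2))


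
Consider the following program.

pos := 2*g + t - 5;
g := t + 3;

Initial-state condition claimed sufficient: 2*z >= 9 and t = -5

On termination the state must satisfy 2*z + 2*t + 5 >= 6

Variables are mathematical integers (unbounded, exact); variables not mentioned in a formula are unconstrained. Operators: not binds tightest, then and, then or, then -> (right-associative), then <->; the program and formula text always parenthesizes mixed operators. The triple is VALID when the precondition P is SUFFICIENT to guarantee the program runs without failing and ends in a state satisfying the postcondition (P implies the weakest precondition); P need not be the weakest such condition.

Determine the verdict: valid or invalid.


Working backward. After the program, the postcondition 2*z + 2*t + 5 >= 6 must hold; in canonical form it is 2*t + 2*z >= 1.
Before g := t + 3: 2*t + 2*z >= 1
Before pos := 2*g + t - 5: 2*t + 2*z >= 1
The weakest precondition is 2*t + 2*z >= 1.
Check whether 2*z >= 9 and t = -5 implies it.
Countermodel: at the initial state t = -5, z = 5, the precondition holds but the weakest precondition fails.
Answer: invalid


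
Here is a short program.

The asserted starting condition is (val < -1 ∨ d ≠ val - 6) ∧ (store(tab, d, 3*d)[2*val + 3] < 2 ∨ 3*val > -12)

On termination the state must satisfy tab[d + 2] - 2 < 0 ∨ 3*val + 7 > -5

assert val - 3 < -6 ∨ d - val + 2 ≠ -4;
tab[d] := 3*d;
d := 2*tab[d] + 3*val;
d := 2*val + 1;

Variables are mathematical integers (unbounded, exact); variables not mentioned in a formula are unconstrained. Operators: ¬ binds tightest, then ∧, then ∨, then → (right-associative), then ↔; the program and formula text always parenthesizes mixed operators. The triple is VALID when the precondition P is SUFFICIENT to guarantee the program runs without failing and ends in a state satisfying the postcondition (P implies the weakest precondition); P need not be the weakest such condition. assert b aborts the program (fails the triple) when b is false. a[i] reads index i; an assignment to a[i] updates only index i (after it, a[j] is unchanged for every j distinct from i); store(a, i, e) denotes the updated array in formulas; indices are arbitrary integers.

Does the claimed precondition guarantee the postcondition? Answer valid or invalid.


Working backward. After the program, the postcondition tab[d + 2] - 2 < 0 ∨ 3*val + 7 > -5 must hold; in canonical form it is tab[d + 2] < 2 ∨ 3*val > -12.
Before d := 2*val + 1: tab[2*val + 3] < 2 ∨ 3*val > -12
Before d := 2*tab[d] + 3*val: tab[2*val + 3] < 2 ∨ 3*val > -12
Before tab[d] := 3*d: store(tab, d, 3*d)[2*val + 3] < 2 ∨ 3*val > -12
Before assert val - 3 < -6 ∨ d - val + 2 ≠ -4: (val < -3 ∨ d ≠ val - 6) ∧ (store(tab, d, 3*d)[2*val + 3] < 2 ∨ 3*val > -12)
The weakest precondition is (val < -3 ∨ d ≠ val - 6) ∧ (store(tab, d, 3*d)[2*val + 3] < 2 ∨ 3*val > -12).
Check whether (val < -1 ∨ d ≠ val - 6) ∧ (store(tab, d, 3*d)[2*val + 3] < 2 ∨ 3*val > -12) implies it.
Countermodel: at the initial state d = -8, tab = {[-8] = 2, [-1] = 2, elsewhere 2}, val = -2, the precondition holds but the weakest precondition fails.
Answer: invalid


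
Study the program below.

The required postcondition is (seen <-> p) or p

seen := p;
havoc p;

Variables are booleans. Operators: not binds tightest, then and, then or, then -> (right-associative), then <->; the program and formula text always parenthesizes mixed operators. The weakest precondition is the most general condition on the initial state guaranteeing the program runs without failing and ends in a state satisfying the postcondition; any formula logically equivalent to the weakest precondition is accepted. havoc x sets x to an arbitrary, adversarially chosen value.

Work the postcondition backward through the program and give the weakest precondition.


Working backward. After the program, (seen <-> p) or p must hold.
Before havoc p: not seen
Before seen := p: not p
Answer: WP = not p


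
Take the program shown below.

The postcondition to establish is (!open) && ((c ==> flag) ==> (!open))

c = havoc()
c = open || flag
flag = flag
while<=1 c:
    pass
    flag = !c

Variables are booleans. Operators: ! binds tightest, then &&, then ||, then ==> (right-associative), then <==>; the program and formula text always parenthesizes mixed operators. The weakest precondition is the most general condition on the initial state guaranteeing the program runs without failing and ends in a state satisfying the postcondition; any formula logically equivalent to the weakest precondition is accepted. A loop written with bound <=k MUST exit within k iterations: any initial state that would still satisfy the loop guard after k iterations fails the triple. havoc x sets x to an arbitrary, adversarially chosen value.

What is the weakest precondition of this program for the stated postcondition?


Working backward. After the program, (!open) && ((c ==> flag) ==> (!open)) must hold.
Before the loop (bound <=1), unroll the exhaustion recursion (WP_0 = exit-now case; WP_j = one more guarded iteration, up to j = 1):
  WP_0: (!c) && (!open) && ((c ==> flag) ==> (!open))
  WP_1: (c ==> ((!c) && (!open) && ((c ==> (!c)) ==> (!open)))) && ((!c) ==> ((!open) && ((c ==> flag) ==> (!open))))
So before the loop: (c ==> ((!c) && (!open) && ((c ==> (!c)) ==> (!open)))) && ((!c) ==> ((!open) && ((c ==> flag) ==> (!open))))
Before flag := flag: (c ==> ((!c) && (!open) && ((c ==> (!c)) ==> (!open)))) && ((!c) ==> ((!open) && ((c ==> flag) ==> (!open))))
Before c := open || flag: ((open || flag) ==> ((!(open || flag)) && (!open) && (((open || flag) ==> (!(open || flag))) ==> (!open)))) && ((!(open || flag)) ==> ((!open) && (((open || flag) ==> flag) ==> (!open))))
Before havoc c: ((open || flag) ==> ((!(open || flag)) && (!open) && (((open || flag) ==> (!(open || flag))) ==> (!open)))) && ((!(open || flag)) ==> ((!open) && (((open || flag) ==> flag) ==> (!open))))
Answer: WP = ((open || flag) ==> ((!(open || flag)) && (!open) && (((open || flag) ==> (!(open || flag))) ==> (!open)))) && ((!(open || flag)) ==> ((!open) && (((open || flag) ==> flag) ==> (!open))))


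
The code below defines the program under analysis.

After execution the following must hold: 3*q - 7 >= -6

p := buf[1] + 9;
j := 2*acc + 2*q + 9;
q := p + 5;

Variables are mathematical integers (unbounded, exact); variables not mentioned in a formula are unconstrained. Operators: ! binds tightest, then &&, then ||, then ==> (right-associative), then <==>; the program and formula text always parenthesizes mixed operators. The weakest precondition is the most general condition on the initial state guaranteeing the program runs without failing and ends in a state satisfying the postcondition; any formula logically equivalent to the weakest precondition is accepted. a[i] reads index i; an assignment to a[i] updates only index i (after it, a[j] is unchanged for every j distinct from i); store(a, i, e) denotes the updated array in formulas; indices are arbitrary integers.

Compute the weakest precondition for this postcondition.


Working backward. After the program, the postcondition 3*q - 7 >= -6 must hold; in canonical form it is 3*q >= 1.
Before q := p + 5: 3*p >= -14
Before j := 2*acc + 2*q + 9: 3*p >= -14
Before p := buf[1] + 9: 3*buf[1] >= -41
Answer: WP = 3*buf[1] >= -41


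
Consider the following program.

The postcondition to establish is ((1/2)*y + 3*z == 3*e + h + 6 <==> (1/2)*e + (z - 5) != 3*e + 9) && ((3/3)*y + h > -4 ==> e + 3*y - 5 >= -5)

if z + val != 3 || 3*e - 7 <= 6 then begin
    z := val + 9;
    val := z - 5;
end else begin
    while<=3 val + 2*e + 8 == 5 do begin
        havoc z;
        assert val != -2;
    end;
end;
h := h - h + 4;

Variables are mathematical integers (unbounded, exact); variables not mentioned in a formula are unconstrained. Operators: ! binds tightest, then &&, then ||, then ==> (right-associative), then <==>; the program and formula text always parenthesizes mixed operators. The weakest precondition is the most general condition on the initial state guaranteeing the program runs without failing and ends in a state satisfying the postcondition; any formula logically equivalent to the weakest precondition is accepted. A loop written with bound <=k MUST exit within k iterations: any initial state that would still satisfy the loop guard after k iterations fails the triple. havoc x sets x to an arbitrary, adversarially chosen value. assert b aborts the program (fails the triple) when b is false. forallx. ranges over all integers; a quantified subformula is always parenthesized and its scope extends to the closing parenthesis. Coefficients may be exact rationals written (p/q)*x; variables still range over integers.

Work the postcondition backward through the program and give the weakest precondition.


Working backward. After the program, the postcondition ((1/2)*y + 3*z == 3*e + h + 6 <==> (1/2)*e + (z - 5) != 3*e + 9) && ((3/3)*y + h > -4 ==> e + 3*y - 5 >= -5) must hold; in canonical form it is ((1/2)*y + 3*z == 3*e + h + 6 <==> z != (5/2)*e + 14) && (h + y > -4 ==> e + 3*y >= 0).
Before h := h - h + 4: ((1/2)*y + 3*z == 3*e + 10 <==> z != (5/2)*e + 14) && (y > -8 ==> e + 3*y >= 0)
Then branch requires (3*val + (1/2)*y == 3*e - 17 <==> val != (5/2)*e + 5) && (y > -8 ==> e + 3*y >= 0); else branch requires (2*e + val == -3 ==> (forall z_3. (val != -2 && (2*e + val == -3 ==> (forall z_2. (val != -2 && (2*e + val == -3 ==> (forall z_1. (val != -2 && (!(2*e + val == -3)) && ((1/2)*y + 3*z_1 == 3*e + 10 <==> z_1 != (5/2)*e + 14) && (y > -8 ==> e + 3*y >= 0)))) && ((!(2*e + val == -3)) ==> (((1/2)*y + 3*z_2 == 3*e + 10 <==> z_2 != (5/2)*e + 14) && (y > -8 ==> e + 3*y >= 0)))))) && ((!(2*e + val == -3)) ==> (((1/2)*y + 3*z_3 == 3*e + 10 <==> z_3 != (5/2)*e + 14) && (y > -8 ==> e + 3*y >= 0)))))) && ((!(2*e + val == -3)) ==> (((1/2)*y + 3*z == 3*e + 10 <==> z != (5/2)*e + 14) && (y > -8 ==> e + 3*y >= 0))).
Before the if: ((val + z != 3 || 3*e <= 13) ==> ((3*val + (1/2)*y == 3*e - 17 <==> val != (5/2)*e + 5) && (y > -8 ==> e + 3*y >= 0))) && ((!(val + z != 3 || 3*e <= 13)) ==> ((2*e + val == -3 ==> (forall z_3. (val != -2 && (2*e + val == -3 ==> (forall z_2. (val != -2 && (2*e + val == -3 ==> (forall z_1. (val != -2 && (!(2*e + val == -3)) && ((1/2)*y + 3*z_1 == 3*e + 10 <==> z_1 != (5/2)*e + 14) && (y > -8 ==> e + 3*y >= 0)))) && ((!(2*e + val == -3)) ==> (((1/2)*y + 3*z_2 == 3*e + 10 <==> z_2 != (5/2)*e + 14) && (y > -8 ==> e + 3*y >= 0)))))) && ((!(2*e + val == -3)) ==> (((1/2)*y + 3*z_3 == 3*e + 10 <==> z_3 != (5/2)*e + 14) && (y > -8 ==> e + 3*y >= 0)))))) && ((!(2*e + val == -3)) ==> (((1/2)*y + 3*z == 3*e + 10 <==> z != (5/2)*e + 14) && (y > -8 ==> e + 3*y >= 0)))))
Answer: WP = ((val + z != 3 || 3*e <= 13) ==> ((3*val + (1/2)*y == 3*e - 17 <==> val != (5/2)*e + 5) && (y > -8 ==> e + 3*y >= 0))) && ((!(val + z != 3 || 3*e <= 13)) ==> ((2*e + val == -3 ==> (forall z_3. (val != -2 && (2*e + val == -3 ==> (forall z_2. (val != -2 && (2*e + val == -3 ==> (forall z_1. (val != -2 && (!(2*e + val == -3)) && ((1/2)*y + 3*z_1 == 3*e + 10 <==> z_1 != (5/2)*e + 14) && (y > -8 ==> e + 3*y >= 0)))) && ((!(2*e + val == -3)) ==> (((1/2)*y + 3*z_2 == 3*e + 10 <==> z_2 != (5/2)*e + 14) && (y > -8 ==> e + 3*y >= 0)))))) && ((!(2*e + val == -3)) ==> (((1/2)*y + 3*z_3 == 3*e + 10 <==> z_3 != (5/2)*e + 14) && (y > -8 ==> e + 3*y >= 0)))))) && ((!(2*e + val == -3)) ==> (((1/2)*y + 3*z == 3*e + 10 <==> z != (5/2)*e + 14) && (y > -8 ==> e + 3*y >= 0)))))
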